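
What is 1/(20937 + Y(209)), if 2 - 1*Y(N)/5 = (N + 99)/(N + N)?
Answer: 19/397923 ≈ 4.7748e-5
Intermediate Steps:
Y(N) = 10 - 5*(99 + N)/(2*N) (Y(N) = 10 - 5*(N + 99)/(N + N) = 10 - 5*(99 + N)/(2*N))
1/(20937 + Y(209)) = 1/(20937 + (15/2)*(-33 + 209)/209) = 1/(20937 + (15/2)*(1/209)*176) = 1/(20937 + 120/19) = 1/(397923/19) = 19/397923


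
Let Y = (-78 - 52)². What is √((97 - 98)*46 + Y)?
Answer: 53*√6 ≈ 129.82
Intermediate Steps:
Y = 16900 (Y = (-130)² = 16900)
√((97 - 98)*46 + Y) = √((97 - 98)*46 + 16900) = √(-1*46 + 16900) = √(-46 + 16900) = √16854 = 53*√6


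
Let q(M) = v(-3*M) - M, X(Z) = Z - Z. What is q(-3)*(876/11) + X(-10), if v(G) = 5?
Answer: 7008/11 ≈ 637.09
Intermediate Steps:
X(Z) = 0
q(M) = 5 - M
q(-3)*(876/11) + X(-10) = (5 - 1*(-3))*(876/11) + 0 = (5 + 3)*(876*(1/11)) + 0 = 8*(876/11) + 0 = 7008/11 + 0 = 7008/11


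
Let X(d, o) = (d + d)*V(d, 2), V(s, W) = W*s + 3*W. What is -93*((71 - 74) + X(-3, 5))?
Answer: 279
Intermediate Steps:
V(s, W) = 3*W + W*s
X(d, o) = 2*d*(6 + 2*d) (X(d, o) = (d + d)*(2*(3 + d)) = (2*d)*(6 + 2*d) = 2*d*(6 + 2*d))
-93*((71 - 74) + X(-3, 5)) = -93*((71 - 74) + 4*(-3)*(3 - 3)) = -93*(-3 + 4*(-3)*0) = -93*(-3 + 0) = -93*(-3) = 279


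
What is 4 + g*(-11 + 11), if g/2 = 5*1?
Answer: 4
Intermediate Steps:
g = 10 (g = 2*(5*1) = 2*5 = 10)
4 + g*(-11 + 11) = 4 + 10*(-11 + 11) = 4 + 10*0 = 4 + 0 = 4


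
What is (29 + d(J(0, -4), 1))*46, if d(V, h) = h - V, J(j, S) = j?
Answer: 1380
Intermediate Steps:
(29 + d(J(0, -4), 1))*46 = (29 + (1 - 1*0))*46 = (29 + (1 + 0))*46 = (29 + 1)*46 = 30*46 = 1380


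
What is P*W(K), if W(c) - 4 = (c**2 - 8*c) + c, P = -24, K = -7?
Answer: -2448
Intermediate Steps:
W(c) = 4 + c**2 - 7*c (W(c) = 4 + ((c**2 - 8*c) + c) = 4 + (c**2 - 7*c) = 4 + c**2 - 7*c)
P*W(K) = -24*(4 + (-7)**2 - 7*(-7)) = -24*(4 + 49 + 49) = -24*102 = -2448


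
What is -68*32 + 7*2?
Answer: -2162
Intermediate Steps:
-68*32 + 7*2 = -2176 + 14 = -2162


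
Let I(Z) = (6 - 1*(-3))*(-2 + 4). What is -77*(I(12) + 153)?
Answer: -13167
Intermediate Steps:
I(Z) = 18 (I(Z) = (6 + 3)*2 = 9*2 = 18)
-77*(I(12) + 153) = -77*(18 + 153) = -77*171 = -13167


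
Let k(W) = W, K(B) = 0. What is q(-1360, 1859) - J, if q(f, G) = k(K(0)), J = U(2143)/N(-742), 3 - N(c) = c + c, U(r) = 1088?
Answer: -1088/1487 ≈ -0.73167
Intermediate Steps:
N(c) = 3 - 2*c (N(c) = 3 - (c + c) = 3 - 2*c)
J = 1088/1487 (J = 1088/(3 - 2*(-742)) = 1088/(3 + 1484) = 1088/1487 ≈ 0.73167)
q(f, G) = 0
q(-1360, 1859) - J = 0 - 1*1088/1487 = 0 - 1088/1487 = -1088/1487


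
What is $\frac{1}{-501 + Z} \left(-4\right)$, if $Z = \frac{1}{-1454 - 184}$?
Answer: $\frac{6552}{820639} \approx 0.007984$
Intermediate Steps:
$Z = - \frac{1}{1638}$ ($Z = \frac{1}{-1454 - 184} = \frac{1}{-1638} = - \frac{1}{1638} \approx -0.0006105$)
$\frac{1}{-501 + Z} \left(-4\right) = \frac{1}{-501 - \frac{1}{1638}} \left(-4\right) = \frac{1}{- \frac{820639}{1638}} \left(-4\right) = \left(- \frac{1638}{820639}\right) \left(-4\right) = \frac{6552}{820639}$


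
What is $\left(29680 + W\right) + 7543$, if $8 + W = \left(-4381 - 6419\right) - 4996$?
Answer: $21419$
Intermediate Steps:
$W = -15804$ ($W = -8 - 15796 = -15804$)
$\left(29680 + W\right) + 7543 = \left(29680 - 15804\right) + 7543 = 13876 + 7543 = 21419$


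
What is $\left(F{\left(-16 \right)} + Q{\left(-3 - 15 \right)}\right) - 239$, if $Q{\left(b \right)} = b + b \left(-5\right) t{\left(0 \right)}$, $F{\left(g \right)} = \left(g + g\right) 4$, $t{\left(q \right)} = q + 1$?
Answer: $-295$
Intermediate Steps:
$t{\left(q \right)} = 1 + q$
$F{\left(g \right)} = 8 g$ ($F{\left(g \right)} = 2 g 4 = 8 g$)
$Q{\left(b \right)} = - 4 b$ ($Q{\left(b \right)} = b + b \left(-5\right) \left(1 + 0\right) = b + - 5 b 1 = b - 5 b = - 4 b$)
$\left(F{\left(-16 \right)} + Q{\left(-3 - 15 \right)}\right) - 239 = \left(8 \left(-16\right) - 4 \left(-3 - 15\right)\right) - 239 = \left(-128 - 4 \left(-3 - 15\right)\right) - 239 = \left(-128 - -72\right) - 239 = \left(-128 + 72\right) - 239 = -56 - 239 = -295$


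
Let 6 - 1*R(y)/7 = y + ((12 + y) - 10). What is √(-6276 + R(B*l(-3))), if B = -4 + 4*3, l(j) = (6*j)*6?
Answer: 2*√1462 ≈ 76.472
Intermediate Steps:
l(j) = 36*j
B = 8 (B = -4 + 12 = 8)
R(y) = 28 - 14*y (R(y) = 42 - 7*(y + ((12 + y) - 10)) = 42 - 7*(y + (2 + y)) = 42 - 7*(2 + 2*y) = 42 + (-14 - 14*y) = 28 - 14*y)
√(-6276 + R(B*l(-3))) = √(-6276 + (28 - 112*36*(-3))) = √(-6276 + (28 - 112*(-108))) = √(-6276 + (28 - 14*(-864))) = √(-6276 + (28 + 12096)) = √(-6276 + 12124) = √5848 = 2*√1462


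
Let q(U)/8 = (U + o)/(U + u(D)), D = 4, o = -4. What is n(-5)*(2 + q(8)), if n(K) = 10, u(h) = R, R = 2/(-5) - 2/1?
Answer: 540/7 ≈ 77.143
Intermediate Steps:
R = -12/5 (R = 2*(-⅕) - 2*1 = -⅖ - 2 = -12/5 ≈ -2.4000)
u(h) = -12/5
q(U) = 8*(-4 + U)/(-12/5 + U) (q(U) = 8*((U - 4)/(U - 12/5)) = 8*((-4 + U)/(-12/5 + U)) = 8*(-4 + U)/(-12/5 + U))
n(-5)*(2 + q(8)) = 10*(2 + 40*(-4 + 8)/(-12 + 5*8)) = 10*(2 + 40*4/(-12 + 40)) = 10*(2 + 40*4/28) = 10*(2 + 40*(1/28)*4) = 10*(2 + 40/7) = 10*(54/7) = 540/7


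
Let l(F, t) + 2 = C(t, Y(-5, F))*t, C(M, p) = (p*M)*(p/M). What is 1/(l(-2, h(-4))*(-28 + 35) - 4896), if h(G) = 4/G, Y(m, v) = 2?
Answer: -1/4938 ≈ -0.00020251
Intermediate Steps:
C(M, p) = p² (C(M, p) = (M*p)*(p/M) = p²)
l(F, t) = -2 + 4*t (l(F, t) = -2 + 2²*t = -2 + 4*t)
1/(l(-2, h(-4))*(-28 + 35) - 4896) = 1/((-2 + 4*(4/(-4)))*(-28 + 35) - 4896) = 1/((-2 + 4*(4*(-¼)))*7 - 4896) = 1/((-2 + 4*(-1))*7 - 4896) = 1/((-2 - 4)*7 - 4896) = 1/(-6*7 - 4896) = 1/(-42 - 4896) = 1/(-4938) = -1/4938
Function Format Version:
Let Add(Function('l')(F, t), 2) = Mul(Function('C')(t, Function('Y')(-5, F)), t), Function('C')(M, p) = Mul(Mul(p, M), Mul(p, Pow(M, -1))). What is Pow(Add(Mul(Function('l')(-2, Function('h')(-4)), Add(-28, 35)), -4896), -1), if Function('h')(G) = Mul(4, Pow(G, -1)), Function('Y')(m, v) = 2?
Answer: Rational(-1, 4938) ≈ -0.00020251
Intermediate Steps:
Function('C')(M, p) = Pow(p, 2) (Function('C')(M, p) = Mul(Mul(M, p), Mul(p, Pow(M, -1))) = Pow(p, 2))
Function('l')(F, t) = Add(-2, Mul(4, t)) (Function('l')(F, t) = Add(-2, Mul(Pow(2, 2), t)) = Add(-2, Mul(4, t)))
Pow(Add(Mul(Function('l')(-2, Function('h')(-4)), Add(-28, 35)), -4896), -1) = Pow(Add(Mul(Add(-2, Mul(4, Mul(4, Pow(-4, -1)))), Add(-28, 35)), -4896), -1) = Pow(Add(Mul(Add(-2, Mul(4, Mul(4, Rational(-1, 4)))), 7), -4896), -1) = Pow(Add(Mul(Add(-2, Mul(4, -1)), 7), -4896), -1) = Pow(Add(Mul(Add(-2, -4), 7), -4896), -1) = Pow(Add(Mul(-6, 7), -4896), -1) = Pow(Add(-42, -4896), -1) = Pow(-4938, -1) = Rational(-1, 4938)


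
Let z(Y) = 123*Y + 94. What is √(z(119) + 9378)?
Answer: √24109 ≈ 155.27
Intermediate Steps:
z(Y) = 94 + 123*Y
√(z(119) + 9378) = √((94 + 123*119) + 9378) = √((94 + 14637) + 9378) = √(14731 + 9378) = √24109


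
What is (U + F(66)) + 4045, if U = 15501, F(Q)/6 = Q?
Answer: 19942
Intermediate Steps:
F(Q) = 6*Q
(U + F(66)) + 4045 = (15501 + 6*66) + 4045 = (15501 + 396) + 4045 = 15897 + 4045 = 19942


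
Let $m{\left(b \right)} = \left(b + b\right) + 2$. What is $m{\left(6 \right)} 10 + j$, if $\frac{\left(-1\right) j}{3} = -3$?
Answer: $149$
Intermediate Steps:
$j = 9$ ($j = \left(-3\right) \left(-3\right) = 9$)
$m{\left(b \right)} = 2 + 2 b$ ($m{\left(b \right)} = 2 b + 2 = 2 + 2 b$)
$m{\left(6 \right)} 10 + j = \left(2 + 2 \cdot 6\right) 10 + 9 = \left(2 + 12\right) 10 + 9 = 14 \cdot 10 + 9 = 140 + 9 = 149$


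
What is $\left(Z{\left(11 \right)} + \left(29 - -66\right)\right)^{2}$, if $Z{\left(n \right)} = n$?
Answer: $11236$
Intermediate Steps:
$\left(Z{\left(11 \right)} + \left(29 - -66\right)\right)^{2} = \left(11 + \left(29 - -66\right)\right)^{2} = \left(11 + \left(29 + 66\right)\right)^{2} = \left(11 + 95\right)^{2} = 106^{2} = 11236$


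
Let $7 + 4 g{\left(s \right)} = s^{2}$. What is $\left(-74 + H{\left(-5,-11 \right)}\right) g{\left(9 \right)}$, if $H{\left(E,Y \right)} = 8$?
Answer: $-1221$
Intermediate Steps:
$g{\left(s \right)} = - \frac{7}{4} + \frac{s^{2}}{4}$
$\left(-74 + H{\left(-5,-11 \right)}\right) g{\left(9 \right)} = \left(-74 + 8\right) \left(- \frac{7}{4} + \frac{9^{2}}{4}\right) = - 66 \left(- \frac{7}{4} + \frac{1}{4} \cdot 81\right) = - 66 \left(- \frac{7}{4} + \frac{81}{4}\right) = \left(-66\right) \frac{37}{2} = -1221$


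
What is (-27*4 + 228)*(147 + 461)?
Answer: 72960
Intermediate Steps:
(-27*4 + 228)*(147 + 461) = (-108 + 228)*608 = 120*608 = 72960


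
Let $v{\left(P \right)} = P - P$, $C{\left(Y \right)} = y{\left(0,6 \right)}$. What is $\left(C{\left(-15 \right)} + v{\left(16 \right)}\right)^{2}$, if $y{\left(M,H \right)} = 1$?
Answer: $1$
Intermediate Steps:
$C{\left(Y \right)} = 1$
$v{\left(P \right)} = 0$
$\left(C{\left(-15 \right)} + v{\left(16 \right)}\right)^{2} = \left(1 + 0\right)^{2} = 1^{2} = 1$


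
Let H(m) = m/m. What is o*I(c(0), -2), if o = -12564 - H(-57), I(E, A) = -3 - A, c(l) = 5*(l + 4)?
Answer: 12565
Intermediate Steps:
H(m) = 1
c(l) = 20 + 5*l (c(l) = 5*(4 + l) = 20 + 5*l)
o = -12565 (o = -12564 - 1*1 = -12564 - 1 = -12565)
o*I(c(0), -2) = -12565*(-3 - 1*(-2)) = -12565*(-3 + 2) = -12565*(-1) = 12565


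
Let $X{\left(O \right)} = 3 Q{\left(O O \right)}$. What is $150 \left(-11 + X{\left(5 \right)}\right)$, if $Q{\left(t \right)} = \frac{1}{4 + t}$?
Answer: $- \frac{47400}{29} \approx -1634.5$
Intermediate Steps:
$X{\left(O \right)} = \frac{3}{4 + O^{2}}$ ($X{\left(O \right)} = \frac{3}{4 + O O} = \frac{3}{4 + O^{2}}$)
$150 \left(-11 + X{\left(5 \right)}\right) = 150 \left(-11 + \frac{3}{4 + 5^{2}}\right) = 150 \left(-11 + \frac{3}{4 + 25}\right) = 150 \left(-11 + \frac{3}{29}\right) = 150 \left(- \frac{316}{29}\right) = - \frac{47400}{29}$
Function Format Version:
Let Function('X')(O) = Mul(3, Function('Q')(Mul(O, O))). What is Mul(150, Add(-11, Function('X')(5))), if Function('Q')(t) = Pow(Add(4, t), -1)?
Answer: Rational(-47400, 29) ≈ -1634.5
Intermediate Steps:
Function('X')(O) = Mul(3, Pow(Add(4, Pow(O, 2)), -1)) (Function('X')(O) = Mul(3, Pow(Add(4, Mul(O, O)), -1)) = Mul(3, Pow(Add(4, Pow(O, 2)), -1)))
Mul(150, Add(-11, Function('X')(5))) = Mul(150, Add(-11, Mul(3, Pow(Add(4, Pow(5, 2)), -1)))) = Mul(150, Add(-11, Mul(3, Pow(Add(4, 25), -1)))) = Mul(150, Add(-11, Mul(3, Pow(29, -1)))) = Mul(150, Add(-11, Mul(3, Rational(1, 29)))) = Mul(150, Add(-11, Rational(3, 29))) = Mul(150, Rational(-316, 29)) = Rational(-47400, 29)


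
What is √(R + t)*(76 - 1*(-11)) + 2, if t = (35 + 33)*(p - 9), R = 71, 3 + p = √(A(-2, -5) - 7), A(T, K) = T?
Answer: 2 + 87*√(-745 + 204*I) ≈ 324.17 + 2396.4*I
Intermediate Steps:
p = -3 + 3*I (p = -3 + √(-2 - 7) = -3 + √(-9) = -3 + 3*I ≈ -3.0 + 3.0*I)
t = -816 + 204*I (t = (35 + 33)*((-3 + 3*I) - 9) = 68*(-12 + 3*I) = -816 + 204*I ≈ -816.0 + 204.0*I)
√(R + t)*(76 - 1*(-11)) + 2 = √(71 + (-816 + 204*I))*(76 - 1*(-11)) + 2 = √(-745 + 204*I)*(76 + 11) + 2 = √(-745 + 204*I)*87 + 2 = 87*√(-745 + 204*I) + 2 = 2 + 87*√(-745 + 204*I)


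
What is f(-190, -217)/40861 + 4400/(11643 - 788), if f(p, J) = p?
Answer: 35545190/88709231 ≈ 0.40069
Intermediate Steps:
f(-190, -217)/40861 + 4400/(11643 - 788) = -190/40861 + 4400/(11643 - 788) = -190*1/40861 + 4400/10855 = -190/40861 + 4400*(1/10855) = -190/40861 + 880/2171 = 35545190/88709231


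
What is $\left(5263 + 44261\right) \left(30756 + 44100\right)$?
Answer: $3707168544$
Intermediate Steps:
$\left(5263 + 44261\right) \left(30756 + 44100\right) = 49524 \cdot 74856 = 3707168544$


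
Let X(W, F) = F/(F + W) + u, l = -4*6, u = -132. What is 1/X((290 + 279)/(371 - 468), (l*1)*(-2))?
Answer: -4087/534828 ≈ -0.0076417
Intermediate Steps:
l = -24
X(W, F) = -132 + F/(F + W) (X(W, F) = F/(F + W) - 132 = -132 + F/(F + W))
1/X((290 + 279)/(371 - 468), (l*1)*(-2)) = 1/((-132*(290 + 279)/(371 - 468) - 131*(-24*1)*(-2))/(-24*1*(-2) + (290 + 279)/(371 - 468))) = 1/((-75108/(-97) - (-3144)*(-2))/(-24*(-2) + 569/(-97))) = 1/((-75108*(-1)/97 - 131*48)/(48 + 569*(-1/97))) = 1/((-132*(-569/97) - 6288)/(48 - 569/97)) = 1/((75108/97 - 6288)/(4087/97)) = 1/((97/4087)*(-534828/97)) = 1/(-534828/4087) = -4087/534828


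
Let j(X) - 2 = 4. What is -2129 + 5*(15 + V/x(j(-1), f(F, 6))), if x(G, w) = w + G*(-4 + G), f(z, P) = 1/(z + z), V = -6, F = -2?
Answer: -96658/47 ≈ -2056.6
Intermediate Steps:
f(z, P) = 1/(2*z)
j(X) = 6 (j(X) = 2 + 4 = 6)
-2129 + 5*(15 + V/x(j(-1), f(F, 6))) = -2129 + 5*(15 - 6/((½)/(-2) + 6² - 4*6)) = -2129 + 5*(15 - 6/((½)*(-½) + 36 - 24)) = -2129 + 5*(15 - 6/(-¼ + 36 - 24)) = -2129 + 5*(15 - 6/47/4) = -2129 + 5*(15 - 6*4/47) = -2129 + 5*(15 - 24/47) = -2129 + 5*(681/47) = -2129 + 3405/47 = -96658/47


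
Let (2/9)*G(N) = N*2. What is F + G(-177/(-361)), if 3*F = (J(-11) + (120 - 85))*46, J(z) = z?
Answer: 134441/361 ≈ 372.41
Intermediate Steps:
G(N) = 9*N (G(N) = 9*(N*2)/2 = 9*(2*N)/2 = 9*N)
F = 368 (F = ((-11 + (120 - 85))*46)/3 = ((-11 + 35)*46)/3 = (24*46)/3 = (⅓)*1104 = 368)
F + G(-177/(-361)) = 368 + 9*(-177/(-361)) = 368 + 9*(-177*(-1/361)) = 368 + 9*(177/361) = 368 + 1593/361 = 134441/361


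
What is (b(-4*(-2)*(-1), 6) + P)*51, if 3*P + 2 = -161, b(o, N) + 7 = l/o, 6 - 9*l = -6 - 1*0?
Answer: -6273/2 ≈ -3136.5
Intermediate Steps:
l = 4/3 (l = ⅔ - (-6 - 1*0)/9 = ⅔ - (-6 + 0)/9 = ⅔ - ⅑*(-6) = ⅔ + ⅔ = 4/3 ≈ 1.3333)
b(o, N) = -7 + 4/(3*o)
P = -163/3 (P = -⅔ + (⅓)*(-161) = -⅔ - 161/3 = -163/3 ≈ -54.333)
(b(-4*(-2)*(-1), 6) + P)*51 = ((-7 + 4/(3*((-4*(-2)*(-1))))) - 163/3)*51 = ((-7 + 4/(3*((8*(-1))))) - 163/3)*51 = ((-7 + (4/3)/(-8)) - 163/3)*51 = ((-7 + (4/3)*(-⅛)) - 163/3)*51 = ((-7 - ⅙) - 163/3)*51 = (-43/6 - 163/3)*51 = -123/2*51 = -6273/2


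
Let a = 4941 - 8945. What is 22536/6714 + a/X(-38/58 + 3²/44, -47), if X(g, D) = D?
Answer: 1552336/17531 ≈ 88.548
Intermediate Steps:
a = -4004
22536/6714 + a/X(-38/58 + 3²/44, -47) = 22536/6714 - 4004/(-47) = 22536*(1/6714) - 4004*(-1/47) = 1252/373 + 4004/47 = 1552336/17531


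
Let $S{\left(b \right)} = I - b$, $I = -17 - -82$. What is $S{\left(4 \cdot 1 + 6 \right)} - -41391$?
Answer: $41446$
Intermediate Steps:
$I = 65$ ($I = -17 + 82 = 65$)
$S{\left(b \right)} = 65 - b$
$S{\left(4 \cdot 1 + 6 \right)} - -41391 = \left(65 - \left(4 \cdot 1 + 6\right)\right) - -41391 = \left(65 - \left(4 + 6\right)\right) + 41391 = \left(65 - 10\right) + 41391 = 55 + 41391 = 41446$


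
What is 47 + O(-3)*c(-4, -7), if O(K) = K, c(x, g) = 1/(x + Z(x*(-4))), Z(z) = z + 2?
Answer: 655/14 ≈ 46.786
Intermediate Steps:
Z(z) = 2 + z
c(x, g) = 1/(2 - 3*x) (c(x, g) = 1/(x + (2 + x*(-4))) = 1/(x + (2 - 4*x)) = 1/(2 - 3*x))
47 + O(-3)*c(-4, -7) = 47 - (-3)/(-2 + 3*(-4)) = 47 - (-3)/(-2 - 12) = 47 - (-3)/(-14) = 47 - (-3)*(-1)/14 = 47 - 3*1/14 = 47 - 3/14 = 655/14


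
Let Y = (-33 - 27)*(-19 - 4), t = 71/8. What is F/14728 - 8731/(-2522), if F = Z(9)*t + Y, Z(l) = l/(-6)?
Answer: 1056295631/297152128 ≈ 3.5547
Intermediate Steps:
Z(l) = -l/6 (Z(l) = l*(-1/6) = -l/6)
t = 71/8 (t = 71*(1/8) = 71/8 ≈ 8.8750)
Y = 1380 (Y = -60*(-23) = 1380)
F = 21867/16 (F = -1/6*9*(71/8) + 1380 = -3/2*71/8 + 1380 = -213/16 + 1380 = 21867/16 ≈ 1366.7)
F/14728 - 8731/(-2522) = (21867/16)/14728 - 8731/(-2522) = (21867/16)*(1/14728) - 8731*(-1/2522) = 21867/235648 + 8731/2522 = 1056295631/297152128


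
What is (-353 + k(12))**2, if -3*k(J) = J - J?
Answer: 124609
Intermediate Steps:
k(J) = 0 (k(J) = -(J - J)/3 = -1/3*0 = 0)
(-353 + k(12))**2 = (-353 + 0)**2 = (-353)**2 = 124609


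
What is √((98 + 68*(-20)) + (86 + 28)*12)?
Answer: √106 ≈ 10.296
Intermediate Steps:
√((98 + 68*(-20)) + (86 + 28)*12) = √((98 - 1360) + 114*12) = √(-1262 + 1368) = √106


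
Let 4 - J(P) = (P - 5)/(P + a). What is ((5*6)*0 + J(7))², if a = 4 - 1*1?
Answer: 361/25 ≈ 14.440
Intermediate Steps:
a = 3 (a = 4 - 1 = 3)
J(P) = 4 - (-5 + P)/(3 + P) (J(P) = 4 - (P - 5)/(P + 3) = 4 - (-5 + P)/(3 + P))
((5*6)*0 + J(7))² = ((5*6)*0 + (17 + 3*7)/(3 + 7))² = (30*0 + (17 + 21)/10)² = (0 + (⅒)*38)² = (0 + 19/5)² = (19/5)² = 361/25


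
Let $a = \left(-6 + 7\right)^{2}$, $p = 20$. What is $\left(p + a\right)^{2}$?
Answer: $441$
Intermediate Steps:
$a = 1$ ($a = 1^{2} = 1$)
$\left(p + a\right)^{2} = \left(20 + 1\right)^{2} = 21^{2} = 441$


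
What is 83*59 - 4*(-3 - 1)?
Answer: 4913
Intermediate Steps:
83*59 - 4*(-3 - 1) = 4897 - 4*(-4) = 4897 + 16 = 4913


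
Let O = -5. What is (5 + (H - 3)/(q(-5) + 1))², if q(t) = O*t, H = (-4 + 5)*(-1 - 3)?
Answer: 15129/676 ≈ 22.380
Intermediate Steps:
H = -4 (H = 1*(-4) = -4)
q(t) = -5*t
(5 + (H - 3)/(q(-5) + 1))² = (5 + (-4 - 3)/(-5*(-5) + 1))² = (5 - 7/(25 + 1))² = (5 - 7/26)² = (123/26)² = 15129/676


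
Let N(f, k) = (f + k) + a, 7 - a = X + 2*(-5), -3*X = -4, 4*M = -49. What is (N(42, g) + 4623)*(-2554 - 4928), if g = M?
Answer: -69858187/2 ≈ -3.4929e+7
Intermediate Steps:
M = -49/4 (M = (¼)*(-49) = -49/4 ≈ -12.250)
g = -49/4 ≈ -12.250
X = 4/3 (X = -⅓*(-4) = 4/3 ≈ 1.3333)
a = 47/3 (a = 7 - (4/3 + 2*(-5)) = 7 - (4/3 - 10) = 7 - 1*(-26/3) = 7 + 26/3 = 47/3 ≈ 15.667)
N(f, k) = 47/3 + f + k (N(f, k) = (f + k) + 47/3 = 47/3 + f + k)
(N(42, g) + 4623)*(-2554 - 4928) = ((47/3 + 42 - 49/4) + 4623)*(-2554 - 4928) = (545/12 + 4623)*(-7482) = (56021/12)*(-7482) = -69858187/2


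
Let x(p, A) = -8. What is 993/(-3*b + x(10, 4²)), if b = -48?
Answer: 993/136 ≈ 7.3015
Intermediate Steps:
993/(-3*b + x(10, 4²)) = 993/(-3*(-48) - 8) = 993/(144 - 8) = 993/136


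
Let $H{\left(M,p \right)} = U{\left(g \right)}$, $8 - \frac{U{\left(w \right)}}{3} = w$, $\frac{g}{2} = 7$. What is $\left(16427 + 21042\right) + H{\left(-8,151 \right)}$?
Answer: $37451$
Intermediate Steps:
$g = 14$ ($g = 2 \cdot 7 = 14$)
$U{\left(w \right)} = 24 - 3 w$
$H{\left(M,p \right)} = -18$ ($H{\left(M,p \right)} = 24 - 42 = -18$)
$\left(16427 + 21042\right) + H{\left(-8,151 \right)} = \left(16427 + 21042\right) - 18 = 37469 - 18 = 37451$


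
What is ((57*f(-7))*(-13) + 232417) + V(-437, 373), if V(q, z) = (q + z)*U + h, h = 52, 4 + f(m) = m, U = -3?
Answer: 240812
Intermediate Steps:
f(m) = -4 + m
V(q, z) = 52 - 3*q - 3*z (V(q, z) = (q + z)*(-3) + 52 = (-3*q - 3*z) + 52 = 52 - 3*q - 3*z)
((57*f(-7))*(-13) + 232417) + V(-437, 373) = ((57*(-4 - 7))*(-13) + 232417) + (52 - 3*(-437) - 3*373) = ((57*(-11))*(-13) + 232417) + (52 + 1311 - 1119) = (-627*(-13) + 232417) + 244 = (8151 + 232417) + 244 = 240568 + 244 = 240812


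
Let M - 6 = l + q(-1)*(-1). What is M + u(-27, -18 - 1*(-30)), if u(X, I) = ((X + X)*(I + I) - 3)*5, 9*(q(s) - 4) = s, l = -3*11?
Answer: -58733/9 ≈ -6525.9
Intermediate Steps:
l = -33
q(s) = 4 + s/9
M = -278/9 (M = 6 + (-33 + (4 + (⅑)*(-1))*(-1)) = 6 + (-33 + (4 - ⅑)*(-1)) = 6 + (-33 + (35/9)*(-1)) = 6 + (-33 - 35/9) = 6 - 332/9 = -278/9 ≈ -30.889)
u(X, I) = -15 + 20*I*X (u(X, I) = ((2*X)*(2*I) - 3)*5 = (4*I*X - 3)*5 = (-3 + 4*I*X)*5 = -15 + 20*I*X)
M + u(-27, -18 - 1*(-30)) = -278/9 + (-15 + 20*(-18 - 1*(-30))*(-27)) = -278/9 + (-15 + 20*(-18 + 30)*(-27)) = -278/9 + (-15 + 20*12*(-27)) = -278/9 + (-15 - 6480) = -278/9 - 6495 = -58733/9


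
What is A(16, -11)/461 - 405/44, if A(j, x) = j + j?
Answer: -185297/20284 ≈ -9.1351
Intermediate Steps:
A(j, x) = 2*j
A(16, -11)/461 - 405/44 = (2*16)/461 - 405/44 = 32*(1/461) - 405*1/44 = 32/461 - 405/44 = -185297/20284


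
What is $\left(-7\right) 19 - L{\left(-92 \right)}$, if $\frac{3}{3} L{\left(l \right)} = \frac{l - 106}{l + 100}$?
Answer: $- \frac{433}{4} \approx -108.25$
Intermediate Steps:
$L{\left(l \right)} = \frac{-106 + l}{100 + l}$ ($L{\left(l \right)} = \frac{l - 106}{l + 100} = \frac{-106 + l}{100 + l}$)
$\left(-7\right) 19 - L{\left(-92 \right)} = \left(-7\right) 19 - \frac{-106 - 92}{100 - 92} = -133 - \frac{1}{8} \left(-198\right) = -133 - - \frac{99}{4} = -133 + \frac{99}{4} = - \frac{433}{4}$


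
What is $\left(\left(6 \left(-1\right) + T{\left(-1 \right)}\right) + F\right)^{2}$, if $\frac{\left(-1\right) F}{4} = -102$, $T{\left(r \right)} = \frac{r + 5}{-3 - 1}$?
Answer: $160801$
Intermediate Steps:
$T{\left(r \right)} = - \frac{5}{4} - \frac{r}{4}$ ($T{\left(r \right)} = \frac{5 + r}{-4} = \left(5 + r\right) \left(- \frac{1}{4}\right) = - \frac{5}{4} - \frac{r}{4}$)
$F = 408$ ($F = \left(-4\right) \left(-102\right) = 408$)
$\left(\left(6 \left(-1\right) + T{\left(-1 \right)}\right) + F\right)^{2} = \left(\left(6 \left(-1\right) - 1\right) + 408\right)^{2} = \left(\left(-6 + \left(- \frac{5}{4} + \frac{1}{4}\right)\right) + 408\right)^{2} = \left(\left(-6 - 1\right) + 408\right)^{2} = \left(-7 + 408\right)^{2} = 401^{2} = 160801$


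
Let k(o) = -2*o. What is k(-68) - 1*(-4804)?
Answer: 4940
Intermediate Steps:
k(-68) - 1*(-4804) = -2*(-68) - 1*(-4804) = 136 + 4804 = 4940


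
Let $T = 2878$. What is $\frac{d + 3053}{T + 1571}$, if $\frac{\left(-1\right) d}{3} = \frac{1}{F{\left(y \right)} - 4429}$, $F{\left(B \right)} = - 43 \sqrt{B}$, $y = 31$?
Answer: $\frac{154296619}{224849494} - \frac{\sqrt{31}}{674548482} \approx 0.68622$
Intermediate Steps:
$d = - \frac{3}{-4429 - 43 \sqrt{31}}$ ($d = - \frac{3}{- 43 \sqrt{31} - 4429} = - \frac{3}{-4429 - 43 \sqrt{31}} \approx 0.00064262$)
$\frac{d + 3053}{T + 1571} = \frac{\left(\frac{103}{151618} - \frac{\sqrt{31}}{151618}\right) + 3053}{2878 + 1571} = \frac{\frac{462889857}{151618} - \frac{\sqrt{31}}{151618}}{4449} = \left(\frac{462889857}{151618} - \frac{\sqrt{31}}{151618}\right) \frac{1}{4449} = \frac{154296619}{224849494} - \frac{\sqrt{31}}{674548482}$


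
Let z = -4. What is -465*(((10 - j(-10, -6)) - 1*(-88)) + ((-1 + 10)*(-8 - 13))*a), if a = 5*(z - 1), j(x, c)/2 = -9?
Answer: -2251065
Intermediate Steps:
j(x, c) = -18 (j(x, c) = 2*(-9) = -18)
a = -25 (a = 5*(-4 - 1) = 5*(-5) = -25)
-465*(((10 - j(-10, -6)) - 1*(-88)) + ((-1 + 10)*(-8 - 13))*a) = -465*(((10 - 1*(-18)) - 1*(-88)) + ((-1 + 10)*(-8 - 13))*(-25)) = -465*(((10 + 18) + 88) + (9*(-21))*(-25)) = -465*((28 + 88) - 189*(-25)) = -465*(116 + 4725) = -465*4841 = -2251065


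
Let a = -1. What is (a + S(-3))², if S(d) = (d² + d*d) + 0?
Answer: 289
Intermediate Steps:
S(d) = 2*d² (S(d) = (d² + d²) + 0 = 2*d² + 0 = 2*d²)
(a + S(-3))² = (-1 + 2*(-3)²)² = (-1 + 2*9)² = (-1 + 18)² = 17² = 289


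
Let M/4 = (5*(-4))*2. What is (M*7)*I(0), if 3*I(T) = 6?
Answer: -2240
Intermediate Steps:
I(T) = 2 (I(T) = (⅓)*6 = 2)
M = -160 (M = 4*((5*(-4))*2) = 4*(-20*2) = 4*(-40) = -160)
(M*7)*I(0) = -160*7*2 = -1120*2 = -2240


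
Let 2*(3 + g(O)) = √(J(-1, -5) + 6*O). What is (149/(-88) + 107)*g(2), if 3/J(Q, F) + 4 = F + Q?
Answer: -27801/88 + 27801*√130/1760 ≈ -135.82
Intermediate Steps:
J(Q, F) = 3/(-4 + F + Q) (J(Q, F) = 3/(-4 + (F + Q)) = 3/(-4 + F + Q))
g(O) = -3 + √(-3/10 + 6*O)/2 (g(O) = -3 + √(3/(-4 - 5 - 1) + 6*O)/2 = -3 + √(3/(-10) + 6*O)/2 = -3 + √(3*(-⅒) + 6*O)/2 = -3 + √(-3/10 + 6*O)/2)
(149/(-88) + 107)*g(2) = (149/(-88) + 107)*(-3 + √(-30 + 600*2)/20) = (149*(-1/88) + 107)*(-3 + √(-30 + 1200)/20) = (-149/88 + 107)*(-3 + √1170/20) = 9267*(-3 + (3*√130)/20)/88 = 9267*(-3 + 3*√130/20)/88 = -27801/88 + 27801*√130/1760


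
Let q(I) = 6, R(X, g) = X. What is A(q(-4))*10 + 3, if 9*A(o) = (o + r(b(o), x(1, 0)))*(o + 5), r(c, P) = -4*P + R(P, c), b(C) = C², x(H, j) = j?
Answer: 229/3 ≈ 76.333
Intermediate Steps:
r(c, P) = -3*P (r(c, P) = -4*P + P = -3*P)
A(o) = o*(5 + o)/9 (A(o) = ((o - 3*0)*(o + 5))/9 = ((o + 0)*(5 + o))/9 = (o*(5 + o))/9 = o*(5 + o)/9)
A(q(-4))*10 + 3 = ((⅑)*6*(5 + 6))*10 + 3 = ((⅑)*6*11)*10 + 3 = (22/3)*10 + 3 = 220/3 + 3 = 229/3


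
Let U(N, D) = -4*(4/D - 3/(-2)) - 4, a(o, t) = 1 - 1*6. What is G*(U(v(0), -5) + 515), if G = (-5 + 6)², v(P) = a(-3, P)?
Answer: 2541/5 ≈ 508.20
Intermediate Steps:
a(o, t) = -5 (a(o, t) = 1 - 6 = -5)
v(P) = -5
U(N, D) = -10 - 16/D (U(N, D) = -4*(4/D - 3*(-½)) - 4 = -4*(4/D + 3/2) - 4 = -4*(3/2 + 4/D) - 4 = (-6 - 16/D) - 4 = -10 - 16/D)
G = 1 (G = 1² = 1)
G*(U(v(0), -5) + 515) = 1*((-10 - 16/(-5)) + 515) = 1*((-10 - 16*(-⅕)) + 515) = 1*((-10 + 16/5) + 515) = 1*(-34/5 + 515) = 1*(2541/5) = 2541/5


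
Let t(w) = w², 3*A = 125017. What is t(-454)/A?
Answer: 618348/125017 ≈ 4.9461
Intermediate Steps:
A = 125017/3 (A = (⅓)*125017 = 125017/3 ≈ 41672.)
t(-454)/A = (-454)²/(125017/3) = 206116*(3/125017) = 618348/125017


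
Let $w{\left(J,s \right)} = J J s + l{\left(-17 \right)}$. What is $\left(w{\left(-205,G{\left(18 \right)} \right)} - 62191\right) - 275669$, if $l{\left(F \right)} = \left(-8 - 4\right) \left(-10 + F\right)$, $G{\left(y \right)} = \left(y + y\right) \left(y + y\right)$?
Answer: $54126864$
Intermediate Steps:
$G{\left(y \right)} = 4 y^{2}$ ($G{\left(y \right)} = 2 y 2 y = 4 y^{2}$)
$l{\left(F \right)} = 120 - 12 F$ ($l{\left(F \right)} = - 12 \left(-10 + F\right) = 120 - 12 F$)
$w{\left(J,s \right)} = 324 + s J^{2}$ ($w{\left(J,s \right)} = J J s + \left(120 - -204\right) = J^{2} s + \left(120 + 204\right) = s J^{2} + 324 = 324 + s J^{2}$)
$\left(w{\left(-205,G{\left(18 \right)} \right)} - 62191\right) - 275669 = \left(\left(324 + 4 \cdot 18^{2} \left(-205\right)^{2}\right) - 62191\right) - 275669 = \left(\left(324 + 4 \cdot 324 \cdot 42025\right) - 62191\right) - 275669 = \left(\left(324 + 1296 \cdot 42025\right) - 62191\right) - 275669 = \left(\left(324 + 54464400\right) - 62191\right) - 275669 = \left(54464724 - 62191\right) - 275669 = 54402533 - 275669 = 54126864$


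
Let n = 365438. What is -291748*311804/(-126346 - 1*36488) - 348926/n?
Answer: 8310794459942353/14876432823 ≈ 5.5866e+5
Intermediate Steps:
-291748*311804/(-126346 - 1*36488) - 348926/n = -291748*311804/(-126346 - 1*36488) - 348926/365438 = -291748*311804/(-126346 - 36488) - 348926*1/365438 = -291748/((-162834*1/311804)) - 174463/182719 = -291748/(-81417/155902) - 174463/182719 = -291748*(-155902/81417) - 174463/182719 = 45484096696/81417 - 174463/182719 = 8310794459942353/14876432823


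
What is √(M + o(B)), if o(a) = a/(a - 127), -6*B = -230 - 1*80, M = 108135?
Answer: √5523068230/226 ≈ 328.84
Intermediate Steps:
B = 155/3 (B = -(-230 - 1*80)/6 = -(-230 - 80)/6 = -⅙*(-310) = 155/3 ≈ 51.667)
o(a) = a/(-127 + a)
√(M + o(B)) = √(108135 + 155/(3*(-127 + 155/3))) = √(108135 + 155/(3*(-226/3))) = √(108135 + (155/3)*(-3/226)) = √(108135 - 155/226) = √(24438355/226) = √5523068230/226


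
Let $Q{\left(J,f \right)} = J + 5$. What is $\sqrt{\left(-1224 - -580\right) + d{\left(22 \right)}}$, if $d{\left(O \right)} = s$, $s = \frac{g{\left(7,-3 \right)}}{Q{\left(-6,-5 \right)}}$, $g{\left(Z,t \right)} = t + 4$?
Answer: $i \sqrt{645} \approx 25.397 i$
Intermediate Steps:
$Q{\left(J,f \right)} = 5 + J$
$g{\left(Z,t \right)} = 4 + t$
$s = -1$ ($s = \frac{4 - 3}{5 - 6} = 1 \frac{1}{-1} = 1 \left(-1\right) = -1$)
$d{\left(O \right)} = -1$
$\sqrt{\left(-1224 - -580\right) + d{\left(22 \right)}} = \sqrt{\left(-1224 - -580\right) - 1} = \sqrt{\left(-1224 + 580\right) - 1} = \sqrt{-644 - 1} = \sqrt{-645} = i \sqrt{645}$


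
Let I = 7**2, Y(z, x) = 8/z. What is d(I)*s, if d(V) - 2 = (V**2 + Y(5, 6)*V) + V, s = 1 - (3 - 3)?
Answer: 12652/5 ≈ 2530.4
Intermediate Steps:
s = 1 (s = 1 - 1*0 = 1 + 0 = 1)
I = 49
d(V) = 2 + V**2 + 13*V/5 (d(V) = 2 + ((V**2 + (8/5)*V) + V) = 2 + ((V**2 + (8*(1/5))*V) + V) = 2 + ((V**2 + 8*V/5) + V) = 2 + (V**2 + 13*V/5) = 2 + V**2 + 13*V/5)
d(I)*s = (2 + 49**2 + (13/5)*49)*1 = (2 + 2401 + 637/5)*1 = (12652/5)*1 = 12652/5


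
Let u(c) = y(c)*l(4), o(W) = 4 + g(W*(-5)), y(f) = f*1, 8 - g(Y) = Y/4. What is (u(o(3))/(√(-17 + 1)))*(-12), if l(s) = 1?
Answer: 189*I/4 ≈ 47.25*I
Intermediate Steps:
g(Y) = 8 - Y/4
y(f) = f
o(W) = 12 + 5*W/4 (o(W) = 4 + (8 - W*(-5)/4) = 4 + (8 - (-5)*W/4) = 4 + (8 + 5*W/4) = 12 + 5*W/4)
u(c) = c (u(c) = c*1 = c)
(u(o(3))/(√(-17 + 1)))*(-12) = ((12 + (5/4)*3)/(√(-17 + 1)))*(-12) = ((12 + 15/4)/(√(-16)))*(-12) = (63/(4*((4*I))))*(-12) = (63*(-I/4)/4)*(-12) = -63*I/16*(-12) = 189*I/4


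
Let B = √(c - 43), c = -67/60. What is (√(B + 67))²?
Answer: 67 + I*√39705/30 ≈ 67.0 + 6.642*I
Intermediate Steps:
c = -67/60 (c = -67*1/60 = -67/60 ≈ -1.1167)
B = I*√39705/30 (B = √(-67/60 - 43) = √(-2647/60) = I*√39705/30 ≈ 6.642*I)
(√(B + 67))² = (√(I*√39705/30 + 67))² = (√(67 + I*√39705/30))² = 67 + I*√39705/30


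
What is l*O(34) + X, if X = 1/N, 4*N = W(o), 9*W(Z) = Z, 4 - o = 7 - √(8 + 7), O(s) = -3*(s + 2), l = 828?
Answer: -89406 + 6*√15 ≈ -89383.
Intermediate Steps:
O(s) = -6 - 3*s (O(s) = -3*(2 + s) = -6 - 3*s)
o = -3 + √15 (o = 4 - (7 - √(8 + 7)) = 4 - (7 - √15) = 4 + (-7 + √15) = -3 + √15 ≈ 0.87298)
W(Z) = Z/9
N = -1/12 + √15/36 (N = ((-3 + √15)/9)/4 = (-⅓ + √15/9)/4 = -1/12 + √15/36 ≈ 0.024250)
X = 1/(-1/12 + √15/36) ≈ 41.238
l*O(34) + X = 828*(-6 - 3*34) + (18 + 6*√15) = 828*(-6 - 102) + (18 + 6*√15) = 828*(-108) + (18 + 6*√15) = -89424 + (18 + 6*√15) = -89406 + 6*√15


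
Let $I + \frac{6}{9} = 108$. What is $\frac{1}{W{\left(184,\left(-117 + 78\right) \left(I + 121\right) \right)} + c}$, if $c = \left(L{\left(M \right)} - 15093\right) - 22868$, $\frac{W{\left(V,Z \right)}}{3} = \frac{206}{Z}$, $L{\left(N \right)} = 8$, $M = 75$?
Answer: $- \frac{8905}{337972083} \approx -2.6348 \cdot 10^{-5}$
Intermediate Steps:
$I = \frac{322}{3}$ ($I = - \frac{2}{3} + 108 = \frac{322}{3} \approx 107.33$)
$W{\left(V,Z \right)} = \frac{618}{Z}$ ($W{\left(V,Z \right)} = 3 \frac{206}{Z} = \frac{618}{Z}$)
$c = -37953$ ($c = \left(8 - 15093\right) - 22868 = -15085 - 22868 = -37953$)
$\frac{1}{W{\left(184,\left(-117 + 78\right) \left(I + 121\right) \right)} + c} = \frac{1}{\frac{618}{\left(-117 + 78\right) \left(\frac{322}{3} + 121\right)} - 37953} = \frac{1}{\frac{618}{\left(-39\right) \frac{685}{3}} - 37953} = \frac{1}{\frac{618}{-8905} - 37953} = \frac{1}{618 \left(- \frac{1}{8905}\right) - 37953} = \frac{1}{- \frac{618}{8905} - 37953} = \frac{1}{- \frac{337972083}{8905}} = - \frac{8905}{337972083}$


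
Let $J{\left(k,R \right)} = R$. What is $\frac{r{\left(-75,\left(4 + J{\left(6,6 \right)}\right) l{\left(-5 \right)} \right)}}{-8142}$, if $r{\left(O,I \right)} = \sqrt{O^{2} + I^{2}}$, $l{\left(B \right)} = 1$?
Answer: $- \frac{5 \sqrt{229}}{8142} \approx -0.009293$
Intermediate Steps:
$r{\left(O,I \right)} = \sqrt{I^{2} + O^{2}}$
$\frac{r{\left(-75,\left(4 + J{\left(6,6 \right)}\right) l{\left(-5 \right)} \right)}}{-8142} = \frac{\sqrt{\left(\left(4 + 6\right) 1\right)^{2} + \left(-75\right)^{2}}}{-8142} = \sqrt{\left(10 \cdot 1\right)^{2} + 5625} \left(- \frac{1}{8142}\right) = \sqrt{10^{2} + 5625} \left(- \frac{1}{8142}\right) = \sqrt{100 + 5625} \left(- \frac{1}{8142}\right) = \sqrt{5725} \left(- \frac{1}{8142}\right) = 5 \sqrt{229} \left(- \frac{1}{8142}\right) = - \frac{5 \sqrt{229}}{8142}$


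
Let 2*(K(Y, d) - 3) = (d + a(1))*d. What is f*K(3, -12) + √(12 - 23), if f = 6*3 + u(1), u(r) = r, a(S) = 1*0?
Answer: 1425 + I*√11 ≈ 1425.0 + 3.3166*I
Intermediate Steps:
a(S) = 0
f = 19 (f = 6*3 + 1 = 18 + 1 = 19)
K(Y, d) = 3 + d²/2 (K(Y, d) = 3 + ((d + 0)*d)/2 = 3 + (d*d)/2 = 3 + d²/2)
f*K(3, -12) + √(12 - 23) = 19*(3 + (½)*(-12)²) + √(12 - 23) = 19*(3 + (½)*144) + √(-11) = 19*(3 + 72) + I*√11 = 19*75 + I*√11 = 1425 + I*√11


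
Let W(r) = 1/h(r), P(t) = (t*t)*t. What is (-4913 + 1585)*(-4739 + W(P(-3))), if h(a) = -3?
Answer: 47317504/3 ≈ 1.5772e+7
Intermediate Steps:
P(t) = t**3 (P(t) = t**2*t = t**3)
W(r) = -1/3 (W(r) = 1/(-3) = -1/3)
(-4913 + 1585)*(-4739 + W(P(-3))) = (-4913 + 1585)*(-4739 - 1/3) = -3328*(-14218/3) = 47317504/3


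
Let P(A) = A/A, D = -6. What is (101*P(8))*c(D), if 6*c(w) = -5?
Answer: -505/6 ≈ -84.167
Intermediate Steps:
P(A) = 1
c(w) = -⅚ (c(w) = (⅙)*(-5) = -⅚)
(101*P(8))*c(D) = (101*1)*(-⅚) = 101*(-⅚) = -505/6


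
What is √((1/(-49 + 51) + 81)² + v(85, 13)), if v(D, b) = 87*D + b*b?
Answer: 5*√2273/2 ≈ 119.19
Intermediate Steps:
v(D, b) = b² + 87*D (v(D, b) = 87*D + b² = b² + 87*D)
√((1/(-49 + 51) + 81)² + v(85, 13)) = √((1/(-49 + 51) + 81)² + (13² + 87*85)) = √((1/2 + 81)² + (169 + 7395)) = √((½ + 81)² + 7564) = √((163/2)² + 7564) = √(26569/4 + 7564) = √(56825/4) = 5*√2273/2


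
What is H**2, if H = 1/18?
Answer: 1/324 ≈ 0.0030864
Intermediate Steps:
H = 1/18 ≈ 0.055556
H**2 = (1/18)**2 = 1/324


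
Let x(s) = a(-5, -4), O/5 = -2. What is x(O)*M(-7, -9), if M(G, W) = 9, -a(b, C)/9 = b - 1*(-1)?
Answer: 324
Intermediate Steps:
O = -10 (O = 5*(-2) = -10)
a(b, C) = -9 - 9*b (a(b, C) = -9*(b - 1*(-1)) = -9*(b + 1) = -9*(1 + b) = -9 - 9*b)
x(s) = 36 (x(s) = -9 - 9*(-5) = -9 + 45 = 36)
x(O)*M(-7, -9) = 36*9 = 324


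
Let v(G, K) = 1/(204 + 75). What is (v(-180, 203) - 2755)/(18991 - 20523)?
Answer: 192161/106857 ≈ 1.7983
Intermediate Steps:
v(G, K) = 1/279
(v(-180, 203) - 2755)/(18991 - 20523) = (1/279 - 2755)/(18991 - 20523) = -768644/279/(-1532) = -768644/279*(-1/1532) = 192161/106857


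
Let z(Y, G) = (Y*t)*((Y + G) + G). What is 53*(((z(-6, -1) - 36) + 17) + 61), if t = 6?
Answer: 17490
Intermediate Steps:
z(Y, G) = 6*Y*(Y + 2*G) (z(Y, G) = (Y*6)*((Y + G) + G) = (6*Y)*((G + Y) + G) = (6*Y)*(Y + 2*G) = 6*Y*(Y + 2*G))
53*(((z(-6, -1) - 36) + 17) + 61) = 53*(((6*(-6)*(-6 + 2*(-1)) - 36) + 17) + 61) = 53*(((6*(-6)*(-6 - 2) - 36) + 17) + 61) = 53*(((6*(-6)*(-8) - 36) + 17) + 61) = 53*(((288 - 36) + 17) + 61) = 53*((252 + 17) + 61) = 53*(269 + 61) = 53*330 = 17490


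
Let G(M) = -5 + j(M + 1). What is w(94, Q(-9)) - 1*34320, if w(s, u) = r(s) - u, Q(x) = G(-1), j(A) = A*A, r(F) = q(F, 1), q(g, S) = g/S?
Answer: -34221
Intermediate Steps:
r(F) = F (r(F) = F/1 = F*1 = F)
j(A) = A²
G(M) = -5 + (1 + M)² (G(M) = -5 + (M + 1)² = -5 + (1 + M)²)
Q(x) = -5 (Q(x) = -5 + (1 - 1)² = -5 + 0² = -5 + 0 = -5)
w(s, u) = s - u
w(94, Q(-9)) - 1*34320 = (94 - 1*(-5)) - 1*34320 = (94 + 5) - 34320 = 99 - 34320 = -34221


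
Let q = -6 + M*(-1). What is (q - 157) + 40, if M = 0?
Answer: -123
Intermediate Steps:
q = -6 (q = -6 + 0*(-1) = -6 + 0 = -6)
(q - 157) + 40 = (-6 - 157) + 40 = -163 + 40 = -123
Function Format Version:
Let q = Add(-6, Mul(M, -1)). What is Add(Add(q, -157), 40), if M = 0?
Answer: -123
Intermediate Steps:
q = -6 (q = Add(-6, Mul(0, -1)) = Add(-6, 0) = -6)
Add(Add(q, -157), 40) = Add(Add(-6, -157), 40) = Add(-163, 40) = -123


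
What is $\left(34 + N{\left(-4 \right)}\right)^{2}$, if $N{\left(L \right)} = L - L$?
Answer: $1156$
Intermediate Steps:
$N{\left(L \right)} = 0$
$\left(34 + N{\left(-4 \right)}\right)^{2} = \left(34 + 0\right)^{2} = 34^{2} = 1156$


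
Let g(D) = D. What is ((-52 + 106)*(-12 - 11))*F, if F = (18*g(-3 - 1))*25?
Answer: 2235600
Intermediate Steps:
F = -1800 (F = (18*(-3 - 1))*25 = (18*(-4))*25 = -72*25 = -1800)
((-52 + 106)*(-12 - 11))*F = ((-52 + 106)*(-12 - 11))*(-1800) = (54*(-23))*(-1800) = -1242*(-1800) = 2235600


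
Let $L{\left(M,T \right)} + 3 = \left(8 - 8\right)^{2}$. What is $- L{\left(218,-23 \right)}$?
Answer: $3$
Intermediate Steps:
$L{\left(M,T \right)} = -3$ ($L{\left(M,T \right)} = -3 + \left(8 - 8\right)^{2} = -3 + 0^{2} = -3 + 0 = -3$)
$- L{\left(218,-23 \right)} = \left(-1\right) \left(-3\right) = 3$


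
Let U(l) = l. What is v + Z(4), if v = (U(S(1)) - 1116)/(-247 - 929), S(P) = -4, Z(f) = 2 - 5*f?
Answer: -358/21 ≈ -17.048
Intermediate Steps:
v = 20/21 (v = (-4 - 1116)/(-247 - 929) = -1120/(-1176) = -1120*(-1/1176) = 20/21 ≈ 0.95238)
v + Z(4) = 20/21 + (2 - 5*4) = 20/21 + (2 - 20) = 20/21 - 18 = -358/21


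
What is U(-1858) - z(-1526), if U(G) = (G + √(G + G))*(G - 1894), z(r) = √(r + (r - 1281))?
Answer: 6971216 - I*√4333 - 7504*I*√929 ≈ 6.9712e+6 - 2.2878e+5*I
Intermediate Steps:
z(r) = √(-1281 + 2*r) (z(r) = √(r + (-1281 + r)) = √(-1281 + 2*r))
U(G) = (-1894 + G)*(G + √2*√G) (U(G) = (G + √(2*G))*(-1894 + G) = (G + √2*√G)*(-1894 + G) = (-1894 + G)*(G + √2*√G))
U(-1858) - z(-1526) = ((-1858)² - 1894*(-1858) + √2*(-1858)^(3/2) - 1894*√2*√(-1858)) - √(-1281 + 2*(-1526)) = (3452164 + 3519052 + √2*(-1858*I*√1858) - 1894*√2*I*√1858) - √(-1281 - 3052) = (3452164 + 3519052 - 3716*I*√929 - 3788*I*√929) - √(-4333) = (6971216 - 7504*I*√929) - I*√4333 = 6971216 - I*√4333 - 7504*I*√929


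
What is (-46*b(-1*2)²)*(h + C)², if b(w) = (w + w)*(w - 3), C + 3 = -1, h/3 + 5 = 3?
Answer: -1840000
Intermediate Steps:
h = -6 (h = -15 + 3*3 = -15 + 9 = -6)
C = -4 (C = -3 - 1 = -4)
b(w) = 2*w*(-3 + w) (b(w) = (2*w)*(-3 + w) = 2*w*(-3 + w))
(-46*b(-1*2)²)*(h + C)² = (-46*16*(-3 - 1*2)²)*(-6 - 4)² = -46*16*(-3 - 2)²*(-10)² = -46*(2*(-2)*(-5))²*100 = -46*20²*100 = -46*400*100 = -18400*100 = -1840000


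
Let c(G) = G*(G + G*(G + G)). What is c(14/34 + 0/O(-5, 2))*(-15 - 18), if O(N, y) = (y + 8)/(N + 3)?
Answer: -50127/4913 ≈ -10.203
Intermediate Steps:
O(N, y) = (8 + y)/(3 + N)
c(G) = G*(G + 2*G²) (c(G) = G*(G + G*(2*G)) = G*(G + 2*G²))
c(14/34 + 0/O(-5, 2))*(-15 - 18) = ((14/34 + 0/(((8 + 2)/(3 - 5))))²*(1 + 2*(14/34 + 0/(((8 + 2)/(3 - 5))))))*(-15 - 18) = ((14*(1/34) + 0/((10/(-2))))²*(1 + 2*(14*(1/34) + 0/((10/(-2))))))*(-33) = ((7/17 + 0/((-½*10)))²*(1 + 2*(7/17 + 0/((-½*10)))))*(-33) = ((7/17 + 0/(-5))²*(1 + 2*(7/17 + 0/(-5))))*(-33) = ((7/17 + 0*(-⅕))²*(1 + 2*(7/17 + 0*(-⅕))))*(-33) = ((7/17 + 0)²*(1 + 2*(7/17 + 0)))*(-33) = ((7/17)²*(1 + 2*(7/17)))*(-33) = (49*(1 + 14/17)/289)*(-33) = ((49/289)*(31/17))*(-33) = (1519/4913)*(-33) = -50127/4913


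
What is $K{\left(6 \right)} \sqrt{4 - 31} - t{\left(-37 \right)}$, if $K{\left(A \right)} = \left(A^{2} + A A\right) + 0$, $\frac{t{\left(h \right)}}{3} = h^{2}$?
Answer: $-4107 + 216 i \sqrt{3} \approx -4107.0 + 374.12 i$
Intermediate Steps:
$t{\left(h \right)} = 3 h^{2}$
$K{\left(A \right)} = 2 A^{2}$ ($K{\left(A \right)} = \left(A^{2} + A^{2}\right) + 0 = 2 A^{2} + 0 = 2 A^{2}$)
$K{\left(6 \right)} \sqrt{4 - 31} - t{\left(-37 \right)} = 2 \cdot 6^{2} \sqrt{4 - 31} - 3 \left(-37\right)^{2} = 2 \cdot 36 \sqrt{-27} - 3 \cdot 1369 = 72 \cdot 3 i \sqrt{3} - 4107 = 216 i \sqrt{3} - 4107 = -4107 + 216 i \sqrt{3}$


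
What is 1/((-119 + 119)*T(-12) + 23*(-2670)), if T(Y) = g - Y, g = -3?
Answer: -1/61410 ≈ -1.6284e-5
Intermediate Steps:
T(Y) = -3 - Y
1/((-119 + 119)*T(-12) + 23*(-2670)) = 1/((-119 + 119)*(-3 - 1*(-12)) + 23*(-2670)) = 1/(0*(-3 + 12) - 61410) = 1/(0*9 - 61410) = 1/(0 - 61410) = 1/(-61410) = -1/61410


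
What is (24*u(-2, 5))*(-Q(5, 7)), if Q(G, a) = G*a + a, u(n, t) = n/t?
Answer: 2016/5 ≈ 403.20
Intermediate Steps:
Q(G, a) = a + G*a
(24*u(-2, 5))*(-Q(5, 7)) = (24*(-2/5))*(-7*(1 + 5)) = (24*(-2*1/5))*(-7*6) = (24*(-2/5))*(-1*42) = -48/5*(-42) = 2016/5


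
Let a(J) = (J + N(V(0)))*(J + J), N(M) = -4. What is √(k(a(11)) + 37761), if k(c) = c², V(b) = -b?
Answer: √61477 ≈ 247.95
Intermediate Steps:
a(J) = 2*J*(-4 + J) (a(J) = (J - 4)*(J + J) = (-4 + J)*(2*J) = 2*J*(-4 + J))
√(k(a(11)) + 37761) = √((2*11*(-4 + 11))² + 37761) = √((2*11*7)² + 37761) = √(154² + 37761) = √(23716 + 37761) = √61477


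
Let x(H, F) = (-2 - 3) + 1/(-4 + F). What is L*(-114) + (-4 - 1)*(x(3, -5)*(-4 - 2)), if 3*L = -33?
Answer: 3302/3 ≈ 1100.7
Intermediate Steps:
x(H, F) = -5 + 1/(-4 + F)
L = -11 (L = (⅓)*(-33) = -11)
L*(-114) + (-4 - 1)*(x(3, -5)*(-4 - 2)) = -11*(-114) + (-4 - 1)*(((21 - 5*(-5))/(-4 - 5))*(-4 - 2)) = 1254 - 5*(21 + 25)/(-9)*(-6) = 1254 - 5*(-⅑*46)*(-6) = 1254 - (-230)*(-6)/9 = 1254 - 5*92/3 = 1254 - 460/3 = 3302/3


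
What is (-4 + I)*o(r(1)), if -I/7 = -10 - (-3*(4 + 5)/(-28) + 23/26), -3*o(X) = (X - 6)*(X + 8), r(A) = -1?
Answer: 201145/156 ≈ 1289.4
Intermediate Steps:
o(X) = -(-6 + X)*(8 + X)/3 (o(X) = -(X - 6)*(X + 8)/3 = -(-6 + X)*(8 + X)/3)
I = 4313/52 (I = -7*(-10 - (-3*(4 + 5)/(-28) + 23/26)) = -7*(-10 - (-3*9*(-1/28) + 23*(1/26))) = -7*(-10 - (-27*(-1/28) + 23/26)) = -7*(-10 - (27/28 + 23/26)) = -7*(-10 - 1*673/364) = -7*(-10 - 673/364) = -7*(-4313/364) = 4313/52 ≈ 82.942)
(-4 + I)*o(r(1)) = (-4 + 4313/52)*(16 - ⅔*(-1) - ⅓*(-1)²) = 4105*(16 + ⅔ - ⅓*1)/52 = 4105*(16 + ⅔ - ⅓)/52 = (4105/52)*(49/3) = 201145/156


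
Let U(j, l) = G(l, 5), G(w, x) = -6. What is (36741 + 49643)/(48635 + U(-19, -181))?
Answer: 86384/48629 ≈ 1.7764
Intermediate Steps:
U(j, l) = -6
(36741 + 49643)/(48635 + U(-19, -181)) = (36741 + 49643)/(48635 - 6) = 86384/48629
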